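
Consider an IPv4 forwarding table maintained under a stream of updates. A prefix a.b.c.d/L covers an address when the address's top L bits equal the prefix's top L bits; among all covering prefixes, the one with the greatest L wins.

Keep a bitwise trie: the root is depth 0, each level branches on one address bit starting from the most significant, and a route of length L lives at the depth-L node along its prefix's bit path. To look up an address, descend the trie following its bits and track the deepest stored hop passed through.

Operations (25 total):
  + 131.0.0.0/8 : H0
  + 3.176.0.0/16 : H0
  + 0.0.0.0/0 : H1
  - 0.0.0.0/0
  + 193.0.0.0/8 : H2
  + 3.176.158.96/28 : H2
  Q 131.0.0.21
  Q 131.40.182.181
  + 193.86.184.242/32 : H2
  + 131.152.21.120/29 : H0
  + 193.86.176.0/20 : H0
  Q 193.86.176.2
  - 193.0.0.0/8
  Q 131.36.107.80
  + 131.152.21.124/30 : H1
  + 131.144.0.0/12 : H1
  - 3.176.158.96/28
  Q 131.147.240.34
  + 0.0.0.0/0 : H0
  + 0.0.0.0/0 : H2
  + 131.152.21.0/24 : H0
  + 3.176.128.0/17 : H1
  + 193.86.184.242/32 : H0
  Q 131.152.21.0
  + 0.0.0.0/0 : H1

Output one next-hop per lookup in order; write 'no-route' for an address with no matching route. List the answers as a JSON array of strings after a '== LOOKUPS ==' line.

Process each operation:
  add 131.0.0.0/8 -> H0 at depth 8
  add 3.176.0.0/16 -> H0 at depth 16
  add 0.0.0.0/0 -> H1 at depth 0
  del 0.0.0.0/0 (clear depth 0)
  add 193.0.0.0/8 -> H2 at depth 8
  add 3.176.158.96/28 -> H2 at depth 28
  ? 131.0.0.21  path d0:-→d1:-→d2:-→d3:-→d4:-→d5:-→d6:-→d7:-→d8:H0  best=H0
  ? 131.40.182.181  path d0:-→d1:-→d2:-→d3:-→d4:-→d5:-→d6:-→d7:-→d8:H0  best=H0
  add 193.86.184.242/32 -> H2 at depth 32
  add 131.152.21.120/29 -> H0 at depth 29
  add 193.86.176.0/20 -> H0 at depth 20
  ? 193.86.176.2  path d0:-→d1:-→d2:-→d3:-→d4:-→d5:-→d6:-→d7:-→d8:H2→d9:-→d10:-→d11:-→d12:-→d13:-→d14:-→d15:-→d16:-→d17:-→d18:-→d19:-→d20:H0  best=H0
  del 193.0.0.0/8 (clear depth 8)
  ? 131.36.107.80  path d0:-→d1:-→d2:-→d3:-→d4:-→d5:-→d6:-→d7:-→d8:H0  best=H0
  add 131.152.21.124/30 -> H1 at depth 30
  add 131.144.0.0/12 -> H1 at depth 12
  del 3.176.158.96/28 (clear depth 28)
  ? 131.147.240.34  path d0:-→d1:-→d2:-→d3:-→d4:-→d5:-→d6:-→d7:-→d8:H0→d9:-→d10:-→d11:-→d12:H1  best=H1
  add 0.0.0.0/0 -> H0 at depth 0
  add 0.0.0.0/0 -> H2 at depth 0
  add 131.152.21.0/24 -> H0 at depth 24
  add 3.176.128.0/17 -> H1 at depth 17
  add 193.86.184.242/32 -> H0 at depth 32
  ? 131.152.21.0  path d0:H2→d1:-→d2:-→d3:-→d4:-→d5:-→d6:-→d7:-→d8:H0→d9:-→d10:-→d11:-→d12:H1→d13:-→d14:-→d15:-→d16:-→d17:-→d18:-→d19:-→d20:-→d21:-→d22:-→d23:-→d24:H0→d25:-  best=H0
  add 0.0.0.0/0 -> H1 at depth 0

== LOOKUPS ==
["H0","H0","H0","H0","H1","H0"]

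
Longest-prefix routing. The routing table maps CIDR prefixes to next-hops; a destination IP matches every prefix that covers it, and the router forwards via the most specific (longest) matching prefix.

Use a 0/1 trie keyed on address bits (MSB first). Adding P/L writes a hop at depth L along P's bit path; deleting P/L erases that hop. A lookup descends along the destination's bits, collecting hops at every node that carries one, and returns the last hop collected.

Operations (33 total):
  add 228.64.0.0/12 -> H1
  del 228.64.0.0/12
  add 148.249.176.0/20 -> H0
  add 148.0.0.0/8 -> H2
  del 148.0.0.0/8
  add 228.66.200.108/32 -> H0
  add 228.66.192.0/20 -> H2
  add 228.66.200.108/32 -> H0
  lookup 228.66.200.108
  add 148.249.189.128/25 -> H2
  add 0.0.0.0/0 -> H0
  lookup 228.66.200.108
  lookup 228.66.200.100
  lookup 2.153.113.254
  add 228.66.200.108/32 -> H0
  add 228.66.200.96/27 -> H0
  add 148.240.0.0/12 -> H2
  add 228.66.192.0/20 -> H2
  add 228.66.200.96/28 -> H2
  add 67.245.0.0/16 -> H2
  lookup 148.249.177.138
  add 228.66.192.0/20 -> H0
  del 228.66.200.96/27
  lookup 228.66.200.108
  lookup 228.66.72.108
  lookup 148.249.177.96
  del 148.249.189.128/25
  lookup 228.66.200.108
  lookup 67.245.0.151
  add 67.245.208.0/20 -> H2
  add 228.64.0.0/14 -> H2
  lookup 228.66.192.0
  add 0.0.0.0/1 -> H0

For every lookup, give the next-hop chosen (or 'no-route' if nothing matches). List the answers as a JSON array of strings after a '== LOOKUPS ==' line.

Trace:
  add 228.64.0.0/12 -> H1 at depth 12
  del 228.64.0.0/12 (clear depth 12)
  add 148.249.176.0/20 -> H0 at depth 20
  add 148.0.0.0/8 -> H2 at depth 8
  del 148.0.0.0/8 (clear depth 8)
  add 228.66.200.108/32 -> H0 at depth 32
  add 228.66.192.0/20 -> H2 at depth 20
  add 228.66.200.108/32 -> H0 at depth 32
  Q 228.66.200.108: descend 11100100010000101100100001101100 ; hops seen [H2,H0] ; pick H0
  add 148.249.189.128/25 -> H2 at depth 25
  add 0.0.0.0/0 -> H0 at depth 0
  Q 228.66.200.108: descend 11100100010000101100100001101100 ; hops seen [H0,H2,H0] ; pick H0
  Q 228.66.200.100: descend 1110010001000010110010000110 ; hops seen [H0,H2] ; pick H2
  Q 2.153.113.254: descend ε ; hops seen [H0] ; pick H0
  add 228.66.200.108/32 -> H0 at depth 32
  add 228.66.200.96/27 -> H0 at depth 27
  add 148.240.0.0/12 -> H2 at depth 12
  add 228.66.192.0/20 -> H2 at depth 20
  add 228.66.200.96/28 -> H2 at depth 28
  add 67.245.0.0/16 -> H2 at depth 16
  Q 148.249.177.138: descend 10010100111110011011 ; hops seen [H0,H2,H0] ; pick H0
  add 228.66.192.0/20 -> H0 at depth 20
  del 228.66.200.96/27 (clear depth 27)
  Q 228.66.200.108: descend 11100100010000101100100001101100 ; hops seen [H0,H0,H2,H0] ; pick H0
  Q 228.66.72.108: descend 1110010001000010 ; hops seen [H0] ; pick H0
  Q 148.249.177.96: descend 10010100111110011011 ; hops seen [H0,H2,H0] ; pick H0
  del 148.249.189.128/25 (clear depth 25)
  Q 228.66.200.108: descend 11100100010000101100100001101100 ; hops seen [H0,H0,H2,H0] ; pick H0
  Q 67.245.0.151: descend 0100001111110101 ; hops seen [H0,H2] ; pick H2
  add 67.245.208.0/20 -> H2 at depth 20
  add 228.64.0.0/14 -> H2 at depth 14
  Q 228.66.192.0: descend 11100100010000101100 ; hops seen [H0,H2,H0] ; pick H0
  add 0.0.0.0/1 -> H0 at depth 1

== LOOKUPS ==
["H0","H0","H2","H0","H0","H0","H0","H0","H0","H2","H0"]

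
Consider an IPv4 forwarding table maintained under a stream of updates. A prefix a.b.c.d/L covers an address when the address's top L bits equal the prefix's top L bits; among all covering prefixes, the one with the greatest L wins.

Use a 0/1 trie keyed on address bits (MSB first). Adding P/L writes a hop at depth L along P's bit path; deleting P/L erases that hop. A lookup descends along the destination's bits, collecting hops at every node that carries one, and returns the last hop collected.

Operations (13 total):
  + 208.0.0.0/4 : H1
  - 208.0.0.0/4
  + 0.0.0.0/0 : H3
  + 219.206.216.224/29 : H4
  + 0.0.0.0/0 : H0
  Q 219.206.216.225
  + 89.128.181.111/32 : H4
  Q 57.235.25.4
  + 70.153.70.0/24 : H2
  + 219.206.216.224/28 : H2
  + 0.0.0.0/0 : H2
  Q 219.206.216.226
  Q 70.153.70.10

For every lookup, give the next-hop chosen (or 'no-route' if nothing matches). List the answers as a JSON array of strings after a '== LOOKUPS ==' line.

Process each operation:
  + 208.0.0.0/4 (H1) depth=4
  - 208.0.0.0/4 clear@4
  + 0.0.0.0/0 (H3) depth=0
  + 219.206.216.224/29 (H4) depth=29
  + 0.0.0.0/0 (H0) depth=0
  lookup 219.206.216.225: bits 11011011110011101101100011100 walk d0:H0→d1:-→d2:-→d3:-→d4:-→d5:-→d6:-→d7:-→d8:-→d9:-→d10:-→d11:-→d12:-→d13:-→d14:-→d15:-→d16:-→d17:-→d18:-→d19:-→d20:-→d21:-→d22:-→d23:-→d24:-→d25:-→d26:-→d27:-→d28:-→d29:H4 -> H4
  + 89.128.181.111/32 (H4) depth=32
  lookup 57.235.25.4: bits 0 walk d0:H0→d1:- -> H0
  + 70.153.70.0/24 (H2) depth=24
  + 219.206.216.224/28 (H2) depth=28
  + 0.0.0.0/0 (H2) depth=0
  lookup 219.206.216.226: bits 11011011110011101101100011100 walk d0:H2→d1:-→d2:-→d3:-→d4:-→d5:-→d6:-→d7:-→d8:-→d9:-→d10:-→d11:-→d12:-→d13:-→d14:-→d15:-→d16:-→d17:-→d18:-→d19:-→d20:-→d21:-→d22:-→d23:-→d24:-→d25:-→d26:-→d27:-→d28:H2→d29:H4 -> H4
  lookup 70.153.70.10: bits 010001101001100101000110 walk d0:H2→d1:-→d2:-→d3:-→d4:-→d5:-→d6:-→d7:-→d8:-→d9:-→d10:-→d11:-→d12:-→d13:-→d14:-→d15:-→d16:-→d17:-→d18:-→d19:-→d20:-→d21:-→d22:-→d23:-→d24:H2 -> H2

== LOOKUPS ==
["H4","H0","H4","H2"]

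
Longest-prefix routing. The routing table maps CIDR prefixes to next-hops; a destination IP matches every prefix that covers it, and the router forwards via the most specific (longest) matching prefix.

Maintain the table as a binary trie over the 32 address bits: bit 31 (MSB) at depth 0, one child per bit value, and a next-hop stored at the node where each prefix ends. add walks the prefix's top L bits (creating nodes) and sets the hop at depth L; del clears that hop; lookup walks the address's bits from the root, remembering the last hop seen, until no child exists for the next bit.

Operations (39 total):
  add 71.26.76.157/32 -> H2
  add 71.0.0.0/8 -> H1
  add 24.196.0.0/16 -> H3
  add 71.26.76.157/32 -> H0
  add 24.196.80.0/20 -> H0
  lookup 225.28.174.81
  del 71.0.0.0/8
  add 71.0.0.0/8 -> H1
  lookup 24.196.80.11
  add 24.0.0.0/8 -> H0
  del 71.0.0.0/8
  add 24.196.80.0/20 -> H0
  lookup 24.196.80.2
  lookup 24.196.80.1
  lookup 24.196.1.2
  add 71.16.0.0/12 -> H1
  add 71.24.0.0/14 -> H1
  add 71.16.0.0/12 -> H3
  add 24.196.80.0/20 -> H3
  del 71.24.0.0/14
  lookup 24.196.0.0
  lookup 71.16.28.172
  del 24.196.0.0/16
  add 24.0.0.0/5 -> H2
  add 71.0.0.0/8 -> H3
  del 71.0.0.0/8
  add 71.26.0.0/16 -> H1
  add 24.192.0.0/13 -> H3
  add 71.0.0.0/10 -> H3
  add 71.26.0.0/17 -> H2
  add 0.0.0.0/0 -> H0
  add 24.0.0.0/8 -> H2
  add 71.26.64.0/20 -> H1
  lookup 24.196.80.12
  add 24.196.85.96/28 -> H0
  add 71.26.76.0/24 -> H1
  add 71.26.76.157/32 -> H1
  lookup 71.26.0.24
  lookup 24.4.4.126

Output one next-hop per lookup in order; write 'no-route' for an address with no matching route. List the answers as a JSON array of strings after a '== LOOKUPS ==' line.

Trace:
  add 71.26.76.157/32 -> H2 at depth 32
  add 71.0.0.0/8 -> H1 at depth 8
  add 24.196.0.0/16 -> H3 at depth 16
  add 71.26.76.157/32 -> H0 at depth 32
  add 24.196.80.0/20 -> H0 at depth 20
  Q 225.28.174.81: descend ε ; hops seen [∅] ; pick no-route
  - 71.0.0.0/8 clear@8
  add 71.0.0.0/8 -> H1 at depth 8
  Q 24.196.80.11: descend 00011000110001000101 ; hops seen [H3,H0] ; pick H0
  add 24.0.0.0/8 -> H0 at depth 8
  - 71.0.0.0/8 clear@8
  add 24.196.80.0/20 -> H0 at depth 20
  Q 24.196.80.2: descend 00011000110001000101 ; hops seen [H0,H3,H0] ; pick H0
  Q 24.196.80.1: descend 00011000110001000101 ; hops seen [H0,H3,H0] ; pick H0
  Q 24.196.1.2: descend 00011000110001000 ; hops seen [H0,H3] ; pick H3
  add 71.16.0.0/12 -> H1 at depth 12
  add 71.24.0.0/14 -> H1 at depth 14
  add 71.16.0.0/12 -> H3 at depth 12
  add 24.196.80.0/20 -> H3 at depth 20
  - 71.24.0.0/14 clear@14
  Q 24.196.0.0: descend 00011000110001000 ; hops seen [H0,H3] ; pick H3
  Q 71.16.28.172: descend 010001110001 ; hops seen [H3] ; pick H3
  - 24.196.0.0/16 clear@16
  add 24.0.0.0/5 -> H2 at depth 5
  add 71.0.0.0/8 -> H3 at depth 8
  - 71.0.0.0/8 clear@8
  add 71.26.0.0/16 -> H1 at depth 16
  add 24.192.0.0/13 -> H3 at depth 13
  add 71.0.0.0/10 -> H3 at depth 10
  add 71.26.0.0/17 -> H2 at depth 17
  add 0.0.0.0/0 -> H0 at depth 0
  add 24.0.0.0/8 -> H2 at depth 8
  add 71.26.64.0/20 -> H1 at depth 20
  Q 24.196.80.12: descend 00011000110001000101 ; hops seen [H0,H2,H2,H3,H3] ; pick H3
  add 24.196.85.96/28 -> H0 at depth 28
  add 71.26.76.0/24 -> H1 at depth 24
  add 71.26.76.157/32 -> H1 at depth 32
  Q 71.26.0.24: descend 01000111000110100 ; hops seen [H0,H3,H3,H1,H2] ; pick H2
  Q 24.4.4.126: descend 00011000 ; hops seen [H0,H2,H2] ; pick H2

== LOOKUPS ==
["no-route","H0","H0","H0","H3","H3","H3","H3","H2","H2"]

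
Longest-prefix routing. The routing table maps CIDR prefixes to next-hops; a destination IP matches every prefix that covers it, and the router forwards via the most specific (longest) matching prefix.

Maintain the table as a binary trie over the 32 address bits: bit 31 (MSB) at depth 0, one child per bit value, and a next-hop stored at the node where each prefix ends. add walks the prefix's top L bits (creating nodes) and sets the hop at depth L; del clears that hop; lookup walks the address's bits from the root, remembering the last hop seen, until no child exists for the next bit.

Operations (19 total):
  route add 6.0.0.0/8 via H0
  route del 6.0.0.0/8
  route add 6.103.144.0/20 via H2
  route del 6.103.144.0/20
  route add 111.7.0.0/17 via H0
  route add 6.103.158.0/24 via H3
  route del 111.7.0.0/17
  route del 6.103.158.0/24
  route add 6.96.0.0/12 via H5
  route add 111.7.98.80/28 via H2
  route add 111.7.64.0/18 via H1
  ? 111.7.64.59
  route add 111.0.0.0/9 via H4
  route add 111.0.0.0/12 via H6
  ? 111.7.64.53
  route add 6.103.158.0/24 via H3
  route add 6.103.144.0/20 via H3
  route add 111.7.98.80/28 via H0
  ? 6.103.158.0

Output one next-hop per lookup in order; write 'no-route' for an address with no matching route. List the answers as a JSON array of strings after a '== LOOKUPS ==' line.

Trace:
  + 6.0.0.0/8 (H0) depth=8
  del 6.0.0.0/8 (clear depth 8)
  + 6.103.144.0/20 (H2) depth=20
  del 6.103.144.0/20 (clear depth 20)
  + 111.7.0.0/17 (H0) depth=17
  + 6.103.158.0/24 (H3) depth=24
  del 111.7.0.0/17 (clear depth 17)
  del 6.103.158.0/24 (clear depth 24)
  + 6.96.0.0/12 (H5) depth=12
  + 111.7.98.80/28 (H2) depth=28
  + 111.7.64.0/18 (H1) depth=18
  Q 111.7.64.59: descend 011011110000011101 ; hops seen [H1] ; pick H1
  + 111.0.0.0/9 (H4) depth=9
  + 111.0.0.0/12 (H6) depth=12
  Q 111.7.64.53: descend 011011110000011101 ; hops seen [H4,H6,H1] ; pick H1
  + 6.103.158.0/24 (H3) depth=24
  + 6.103.144.0/20 (H3) depth=20
  + 111.7.98.80/28 (H0) depth=28
  Q 6.103.158.0: descend 000001100110011110011110 ; hops seen [H5,H3,H3] ; pick H3

== LOOKUPS ==
["H1","H1","H3"]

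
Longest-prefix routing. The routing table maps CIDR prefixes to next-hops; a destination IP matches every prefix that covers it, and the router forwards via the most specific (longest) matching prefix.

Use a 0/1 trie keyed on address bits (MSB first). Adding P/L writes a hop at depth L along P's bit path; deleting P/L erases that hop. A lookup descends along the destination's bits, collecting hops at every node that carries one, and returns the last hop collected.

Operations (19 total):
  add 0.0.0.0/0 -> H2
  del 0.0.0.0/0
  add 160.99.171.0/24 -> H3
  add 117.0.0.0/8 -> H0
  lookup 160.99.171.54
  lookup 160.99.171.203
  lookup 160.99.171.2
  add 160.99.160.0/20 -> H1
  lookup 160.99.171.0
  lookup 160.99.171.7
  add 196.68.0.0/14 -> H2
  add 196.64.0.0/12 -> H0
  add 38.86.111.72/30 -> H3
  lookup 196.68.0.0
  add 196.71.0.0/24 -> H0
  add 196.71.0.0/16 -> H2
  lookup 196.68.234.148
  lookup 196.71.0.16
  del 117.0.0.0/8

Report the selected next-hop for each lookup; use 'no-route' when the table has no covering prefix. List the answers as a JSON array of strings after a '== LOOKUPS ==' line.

Apply in order:
  + 0.0.0.0/0 (H2) depth=0
  - 0.0.0.0/0 clear@0
  + 160.99.171.0/24 (H3) depth=24
  + 117.0.0.0/8 (H0) depth=8
  lookup 160.99.171.54: bits 101000000110001110101011 walk d0:-→d1:-→d2:-→d3:-→d4:-→d5:-→d6:-→d7:-→d8:-→d9:-→d10:-→d11:-→d12:-→d13:-→d14:-→d15:-→d16:-→d17:-→d18:-→d19:-→d20:-→d21:-→d22:-→d23:-→d24:H3 -> H3
  lookup 160.99.171.203: bits 101000000110001110101011 walk d0:-→d1:-→d2:-→d3:-→d4:-→d5:-→d6:-→d7:-→d8:-→d9:-→d10:-→d11:-→d12:-→d13:-→d14:-→d15:-→d16:-→d17:-→d18:-→d19:-→d20:-→d21:-→d22:-→d23:-→d24:H3 -> H3
  lookup 160.99.171.2: bits 101000000110001110101011 walk d0:-→d1:-→d2:-→d3:-→d4:-→d5:-→d6:-→d7:-→d8:-→d9:-→d10:-→d11:-→d12:-→d13:-→d14:-→d15:-→d16:-→d17:-→d18:-→d19:-→d20:-→d21:-→d22:-→d23:-→d24:H3 -> H3
  + 160.99.160.0/20 (H1) depth=20
  lookup 160.99.171.0: bits 101000000110001110101011 walk d0:-→d1:-→d2:-→d3:-→d4:-→d5:-→d6:-→d7:-→d8:-→d9:-→d10:-→d11:-→d12:-→d13:-→d14:-→d15:-→d16:-→d17:-→d18:-→d19:-→d20:H1→d21:-→d22:-→d23:-→d24:H3 -> H3
  lookup 160.99.171.7: bits 101000000110001110101011 walk d0:-→d1:-→d2:-→d3:-→d4:-→d5:-→d6:-→d7:-→d8:-→d9:-→d10:-→d11:-→d12:-→d13:-→d14:-→d15:-→d16:-→d17:-→d18:-→d19:-→d20:H1→d21:-→d22:-→d23:-→d24:H3 -> H3
  + 196.68.0.0/14 (H2) depth=14
  + 196.64.0.0/12 (H0) depth=12
  + 38.86.111.72/30 (H3) depth=30
  lookup 196.68.0.0: bits 11000100010001 walk d0:-→d1:-→d2:-→d3:-→d4:-→d5:-→d6:-→d7:-→d8:-→d9:-→d10:-→d11:-→d12:H0→d13:-→d14:H2 -> H2
  + 196.71.0.0/24 (H0) depth=24
  + 196.71.0.0/16 (H2) depth=16
  lookup 196.68.234.148: bits 11000100010001 walk d0:-→d1:-→d2:-→d3:-→d4:-→d5:-→d6:-→d7:-→d8:-→d9:-→d10:-→d11:-→d12:H0→d13:-→d14:H2 -> H2
  lookup 196.71.0.16: bits 110001000100011100000000 walk d0:-→d1:-→d2:-→d3:-→d4:-→d5:-→d6:-→d7:-→d8:-→d9:-→d10:-→d11:-→d12:H0→d13:-→d14:H2→d15:-→d16:H2→d17:-→d18:-→d19:-→d20:-→d21:-→d22:-→d23:-→d24:H0 -> H0
  - 117.0.0.0/8 clear@8

== LOOKUPS ==
["H3","H3","H3","H3","H3","H2","H2","H0"]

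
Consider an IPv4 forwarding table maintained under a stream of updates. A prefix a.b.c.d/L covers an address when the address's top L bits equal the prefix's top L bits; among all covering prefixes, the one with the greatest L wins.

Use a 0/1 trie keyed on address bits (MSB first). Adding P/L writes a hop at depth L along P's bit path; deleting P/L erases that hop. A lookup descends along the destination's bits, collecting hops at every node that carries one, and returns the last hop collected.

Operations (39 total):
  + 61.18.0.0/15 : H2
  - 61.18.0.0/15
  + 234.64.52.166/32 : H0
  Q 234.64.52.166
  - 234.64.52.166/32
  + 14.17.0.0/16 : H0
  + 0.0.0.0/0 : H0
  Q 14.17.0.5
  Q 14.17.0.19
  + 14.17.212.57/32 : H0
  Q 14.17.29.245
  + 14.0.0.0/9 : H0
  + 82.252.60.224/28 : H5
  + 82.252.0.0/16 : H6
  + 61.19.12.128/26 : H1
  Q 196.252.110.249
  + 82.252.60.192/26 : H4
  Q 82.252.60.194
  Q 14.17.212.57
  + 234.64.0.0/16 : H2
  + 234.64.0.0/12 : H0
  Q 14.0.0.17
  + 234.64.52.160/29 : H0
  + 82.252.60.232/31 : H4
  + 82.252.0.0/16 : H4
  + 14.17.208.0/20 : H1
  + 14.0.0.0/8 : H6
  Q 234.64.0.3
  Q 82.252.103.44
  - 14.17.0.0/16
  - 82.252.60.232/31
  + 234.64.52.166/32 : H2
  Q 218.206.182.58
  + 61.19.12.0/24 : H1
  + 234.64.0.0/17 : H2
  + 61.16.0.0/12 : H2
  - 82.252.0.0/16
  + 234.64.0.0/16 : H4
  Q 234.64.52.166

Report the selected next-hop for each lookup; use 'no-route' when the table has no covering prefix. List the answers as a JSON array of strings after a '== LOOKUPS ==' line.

Apply in order:
  + 61.18.0.0/15 (H2) depth=15
  - 61.18.0.0/15 clear@15
  + 234.64.52.166/32 (H0) depth=32
  ? 234.64.52.166  path d0:-→d1:-→d2:-→d3:-→d4:-→d5:-→d6:-→d7:-→d8:-→d9:-→d10:-→d11:-→d12:-→d13:-→d14:-→d15:-→d16:-→d17:-→d18:-→d19:-→d20:-→d21:-→d22:-→d23:-→d24:-→d25:-→d26:-→d27:-→d28:-→d29:-→d30:-→d31:-→d32:H0  best=H0
  - 234.64.52.166/32 clear@32
  + 14.17.0.0/16 (H0) depth=16
  + 0.0.0.0/0 (H0) depth=0
  ? 14.17.0.5  path d0:H0→d1:-→d2:-→d3:-→d4:-→d5:-→d6:-→d7:-→d8:-→d9:-→d10:-→d11:-→d12:-→d13:-→d14:-→d15:-→d16:H0  best=H0
  ? 14.17.0.19  path d0:H0→d1:-→d2:-→d3:-→d4:-→d5:-→d6:-→d7:-→d8:-→d9:-→d10:-→d11:-→d12:-→d13:-→d14:-→d15:-→d16:H0  best=H0
  + 14.17.212.57/32 (H0) depth=32
  ? 14.17.29.245  path d0:H0→d1:-→d2:-→d3:-→d4:-→d5:-→d6:-→d7:-→d8:-→d9:-→d10:-→d11:-→d12:-→d13:-→d14:-→d15:-→d16:H0  best=H0
  + 14.0.0.0/9 (H0) depth=9
  + 82.252.60.224/28 (H5) depth=28
  + 82.252.0.0/16 (H6) depth=16
  + 61.19.12.128/26 (H1) depth=26
  ? 196.252.110.249  path d0:H0→d1:-→d2:-  best=H0
  + 82.252.60.192/26 (H4) depth=26
  ? 82.252.60.194  path d0:H0→d1:-→d2:-→d3:-→d4:-→d5:-→d6:-→d7:-→d8:-→d9:-→d10:-→d11:-→d12:-→d13:-→d14:-→d15:-→d16:H6→d17:-→d18:-→d19:-→d20:-→d21:-→d22:-→d23:-→d24:-→d25:-→d26:H4  best=H4
  ? 14.17.212.57  path d0:H0→d1:-→d2:-→d3:-→d4:-→d5:-→d6:-→d7:-→d8:-→d9:H0→d10:-→d11:-→d12:-→d13:-→d14:-→d15:-→d16:H0→d17:-→d18:-→d19:-→d20:-→d21:-→d22:-→d23:-→d24:-→d25:-→d26:-→d27:-→d28:-→d29:-→d30:-→d31:-→d32:H0  best=H0
  + 234.64.0.0/16 (H2) depth=16
  + 234.64.0.0/12 (H0) depth=12
  ? 14.0.0.17  path d0:H0→d1:-→d2:-→d3:-→d4:-→d5:-→d6:-→d7:-→d8:-→d9:H0→d10:-→d11:-  best=H0
  + 234.64.52.160/29 (H0) depth=29
  + 82.252.60.232/31 (H4) depth=31
  + 82.252.0.0/16 (H4) depth=16
  + 14.17.208.0/20 (H1) depth=20
  + 14.0.0.0/8 (H6) depth=8
  ? 234.64.0.3  path d0:H0→d1:-→d2:-→d3:-→d4:-→d5:-→d6:-→d7:-→d8:-→d9:-→d10:-→d11:-→d12:H0→d13:-→d14:-→d15:-→d16:H2→d17:-→d18:-  best=H2
  ? 82.252.103.44  path d0:H0→d1:-→d2:-→d3:-→d4:-→d5:-→d6:-→d7:-→d8:-→d9:-→d10:-→d11:-→d12:-→d13:-→d14:-→d15:-→d16:H4→d17:-  best=H4
  - 14.17.0.0/16 clear@16
  - 82.252.60.232/31 clear@31
  + 234.64.52.166/32 (H2) depth=32
  ? 218.206.182.58  path d0:H0→d1:-→d2:-  best=H0
  + 61.19.12.0/24 (H1) depth=24
  + 234.64.0.0/17 (H2) depth=17
  + 61.16.0.0/12 (H2) depth=12
  - 82.252.0.0/16 clear@16
  + 234.64.0.0/16 (H4) depth=16
  ? 234.64.52.166  path d0:H0→d1:-→d2:-→d3:-→d4:-→d5:-→d6:-→d7:-→d8:-→d9:-→d10:-→d11:-→d12:H0→d13:-→d14:-→d15:-→d16:H4→d17:H2→d18:-→d19:-→d20:-→d21:-→d22:-→d23:-→d24:-→d25:-→d26:-→d27:-→d28:-→d29:H0→d30:-→d31:-→d32:H2  best=H2

== LOOKUPS ==
["H0","H0","H0","H0","H0","H4","H0","H0","H2","H4","H0","H2"]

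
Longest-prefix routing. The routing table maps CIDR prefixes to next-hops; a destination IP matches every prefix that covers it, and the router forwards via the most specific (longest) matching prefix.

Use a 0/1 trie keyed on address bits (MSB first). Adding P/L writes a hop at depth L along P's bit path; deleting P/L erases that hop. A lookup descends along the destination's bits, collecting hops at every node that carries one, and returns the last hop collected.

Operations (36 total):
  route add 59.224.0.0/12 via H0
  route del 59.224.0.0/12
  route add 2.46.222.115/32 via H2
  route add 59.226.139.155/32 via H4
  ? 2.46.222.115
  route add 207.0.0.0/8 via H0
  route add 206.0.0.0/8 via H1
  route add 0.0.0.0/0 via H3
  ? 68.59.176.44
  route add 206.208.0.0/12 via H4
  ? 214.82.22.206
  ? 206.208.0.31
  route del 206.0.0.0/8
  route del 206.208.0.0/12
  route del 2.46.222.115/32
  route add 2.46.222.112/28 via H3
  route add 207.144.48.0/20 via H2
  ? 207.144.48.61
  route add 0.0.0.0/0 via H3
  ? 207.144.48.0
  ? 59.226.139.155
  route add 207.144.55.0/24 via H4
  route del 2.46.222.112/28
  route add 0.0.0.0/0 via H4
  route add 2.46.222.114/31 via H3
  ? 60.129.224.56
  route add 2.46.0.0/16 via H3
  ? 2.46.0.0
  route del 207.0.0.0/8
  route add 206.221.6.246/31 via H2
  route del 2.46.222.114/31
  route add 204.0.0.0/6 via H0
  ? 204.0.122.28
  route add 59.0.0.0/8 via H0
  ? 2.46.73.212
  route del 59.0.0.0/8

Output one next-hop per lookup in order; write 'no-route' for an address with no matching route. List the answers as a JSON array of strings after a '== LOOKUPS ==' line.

Process each operation:
  + 59.224.0.0/12 (H0) depth=12
  - 59.224.0.0/12 clear@12
  + 2.46.222.115/32 (H2) depth=32
  + 59.226.139.155/32 (H4) depth=32
  lookup 2.46.222.115: bits 00000010001011101101111001110011 walk d0:-→d1:-→d2:-→d3:-→d4:-→d5:-→d6:-→d7:-→d8:-→d9:-→d10:-→d11:-→d12:-→d13:-→d14:-→d15:-→d16:-→d17:-→d18:-→d19:-→d20:-→d21:-→d22:-→d23:-→d24:-→d25:-→d26:-→d27:-→d28:-→d29:-→d30:-→d31:-→d32:H2 -> H2
  + 207.0.0.0/8 (H0) depth=8
  + 206.0.0.0/8 (H1) depth=8
  + 0.0.0.0/0 (H3) depth=0
  lookup 68.59.176.44: bits 0 walk d0:H3→d1:- -> H3
  + 206.208.0.0/12 (H4) depth=12
  lookup 214.82.22.206: bits 110 walk d0:H3→d1:-→d2:-→d3:- -> H3
  lookup 206.208.0.31: bits 110011101101 walk d0:H3→d1:-→d2:-→d3:-→d4:-→d5:-→d6:-→d7:-→d8:H1→d9:-→d10:-→d11:-→d12:H4 -> H4
  - 206.0.0.0/8 clear@8
  - 206.208.0.0/12 clear@12
  - 2.46.222.115/32 clear@32
  + 2.46.222.112/28 (H3) depth=28
  + 207.144.48.0/20 (H2) depth=20
  lookup 207.144.48.61: bits 11001111100100000011 walk d0:H3→d1:-→d2:-→d3:-→d4:-→d5:-→d6:-→d7:-→d8:H0→d9:-→d10:-→d11:-→d12:-→d13:-→d14:-→d15:-→d16:-→d17:-→d18:-→d19:-→d20:H2 -> H2
  + 0.0.0.0/0 (H3) depth=0
  lookup 207.144.48.0: bits 11001111100100000011 walk d0:H3→d1:-→d2:-→d3:-→d4:-→d5:-→d6:-→d7:-→d8:H0→d9:-→d10:-→d11:-→d12:-→d13:-→d14:-→d15:-→d16:-→d17:-→d18:-→d19:-→d20:H2 -> H2
  lookup 59.226.139.155: bits 00111011111000101000101110011011 walk d0:H3→d1:-→d2:-→d3:-→d4:-→d5:-→d6:-→d7:-→d8:-→d9:-→d10:-→d11:-→d12:-→d13:-→d14:-→d15:-→d16:-→d17:-→d18:-→d19:-→d20:-→d21:-→d22:-→d23:-→d24:-→d25:-→d26:-→d27:-→d28:-→d29:-→d30:-→d31:-→d32:H4 -> H4
  + 207.144.55.0/24 (H4) depth=24
  - 2.46.222.112/28 clear@28
  + 0.0.0.0/0 (H4) depth=0
  + 2.46.222.114/31 (H3) depth=31
  lookup 60.129.224.56: bits 00111 walk d0:H4→d1:-→d2:-→d3:-→d4:-→d5:- -> H4
  + 2.46.0.0/16 (H3) depth=16
  lookup 2.46.0.0: bits 0000001000101110 walk d0:H4→d1:-→d2:-→d3:-→d4:-→d5:-→d6:-→d7:-→d8:-→d9:-→d10:-→d11:-→d12:-→d13:-→d14:-→d15:-→d16:H3 -> H3
  - 207.0.0.0/8 clear@8
  + 206.221.6.246/31 (H2) depth=31
  - 2.46.222.114/31 clear@31
  + 204.0.0.0/6 (H0) depth=6
  lookup 204.0.122.28: bits 110011 walk d0:H4→d1:-→d2:-→d3:-→d4:-→d5:-→d6:H0 -> H0
  + 59.0.0.0/8 (H0) depth=8
  lookup 2.46.73.212: bits 0000001000101110 walk d0:H4→d1:-→d2:-→d3:-→d4:-→d5:-→d6:-→d7:-→d8:-→d9:-→d10:-→d11:-→d12:-→d13:-→d14:-→d15:-→d16:H3 -> H3
  - 59.0.0.0/8 clear@8

== LOOKUPS ==
["H2","H3","H3","H4","H2","H2","H4","H4","H3","H0","H3"]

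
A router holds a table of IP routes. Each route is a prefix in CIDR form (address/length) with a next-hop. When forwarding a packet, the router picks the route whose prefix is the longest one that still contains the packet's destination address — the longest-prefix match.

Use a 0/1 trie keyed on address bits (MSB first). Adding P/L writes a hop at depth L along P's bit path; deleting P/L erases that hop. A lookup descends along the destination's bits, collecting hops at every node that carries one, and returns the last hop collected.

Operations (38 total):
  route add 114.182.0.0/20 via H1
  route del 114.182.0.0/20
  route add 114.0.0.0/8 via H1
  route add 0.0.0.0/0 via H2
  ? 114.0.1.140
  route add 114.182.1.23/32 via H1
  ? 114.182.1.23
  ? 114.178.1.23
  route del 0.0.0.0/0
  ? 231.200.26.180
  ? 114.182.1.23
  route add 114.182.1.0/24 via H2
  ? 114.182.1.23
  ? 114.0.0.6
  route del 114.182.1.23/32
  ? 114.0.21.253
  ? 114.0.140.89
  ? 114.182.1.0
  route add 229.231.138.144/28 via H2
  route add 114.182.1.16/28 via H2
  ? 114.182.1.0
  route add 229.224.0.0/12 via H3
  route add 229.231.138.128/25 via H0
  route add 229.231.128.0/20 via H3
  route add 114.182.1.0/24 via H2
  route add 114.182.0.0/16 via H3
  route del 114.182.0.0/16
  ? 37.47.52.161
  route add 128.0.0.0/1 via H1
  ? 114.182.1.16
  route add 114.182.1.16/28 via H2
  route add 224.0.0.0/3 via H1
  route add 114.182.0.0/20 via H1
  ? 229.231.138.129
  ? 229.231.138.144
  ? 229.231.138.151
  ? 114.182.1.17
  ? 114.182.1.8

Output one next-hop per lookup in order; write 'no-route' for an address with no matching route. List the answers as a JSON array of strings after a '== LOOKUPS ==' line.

Apply in order:
  + 114.182.0.0/20 (H1) depth=20
  del 114.182.0.0/20 (clear depth 20)
  + 114.0.0.0/8 (H1) depth=8
  + 0.0.0.0/0 (H2) depth=0
  ? 114.0.1.140  path d0:H2→d1:-→d2:-→d3:-→d4:-→d5:-→d6:-→d7:-→d8:H1  best=H1
  + 114.182.1.23/32 (H1) depth=32
  ? 114.182.1.23  path d0:H2→d1:-→d2:-→d3:-→d4:-→d5:-→d6:-→d7:-→d8:H1→d9:-→d10:-→d11:-→d12:-→d13:-→d14:-→d15:-→d16:-→d17:-→d18:-→d19:-→d20:-→d21:-→d22:-→d23:-→d24:-→d25:-→d26:-→d27:-→d28:-→d29:-→d30:-→d31:-→d32:H1  best=H1
  ? 114.178.1.23  path d0:H2→d1:-→d2:-→d3:-→d4:-→d5:-→d6:-→d7:-→d8:H1→d9:-→d10:-→d11:-→d12:-→d13:-  best=H1
  del 0.0.0.0/0 (clear depth 0)
  ? 231.200.26.180  path d0:-  best=no-route
  ? 114.182.1.23  path d0:-→d1:-→d2:-→d3:-→d4:-→d5:-→d6:-→d7:-→d8:H1→d9:-→d10:-→d11:-→d12:-→d13:-→d14:-→d15:-→d16:-→d17:-→d18:-→d19:-→d20:-→d21:-→d22:-→d23:-→d24:-→d25:-→d26:-→d27:-→d28:-→d29:-→d30:-→d31:-→d32:H1  best=H1
  + 114.182.1.0/24 (H2) depth=24
  ? 114.182.1.23  path d0:-→d1:-→d2:-→d3:-→d4:-→d5:-→d6:-→d7:-→d8:H1→d9:-→d10:-→d11:-→d12:-→d13:-→d14:-→d15:-→d16:-→d17:-→d18:-→d19:-→d20:-→d21:-→d22:-→d23:-→d24:H2→d25:-→d26:-→d27:-→d28:-→d29:-→d30:-→d31:-→d32:H1  best=H1
  ? 114.0.0.6  path d0:-→d1:-→d2:-→d3:-→d4:-→d5:-→d6:-→d7:-→d8:H1  best=H1
  del 114.182.1.23/32 (clear depth 32)
  ? 114.0.21.253  path d0:-→d1:-→d2:-→d3:-→d4:-→d5:-→d6:-→d7:-→d8:H1  best=H1
  ? 114.0.140.89  path d0:-→d1:-→d2:-→d3:-→d4:-→d5:-→d6:-→d7:-→d8:H1  best=H1
  ? 114.182.1.0  path d0:-→d1:-→d2:-→d3:-→d4:-→d5:-→d6:-→d7:-→d8:H1→d9:-→d10:-→d11:-→d12:-→d13:-→d14:-→d15:-→d16:-→d17:-→d18:-→d19:-→d20:-→d21:-→d22:-→d23:-→d24:H2→d25:-→d26:-→d27:-  best=H2
  + 229.231.138.144/28 (H2) depth=28
  + 114.182.1.16/28 (H2) depth=28
  ? 114.182.1.0  path d0:-→d1:-→d2:-→d3:-→d4:-→d5:-→d6:-→d7:-→d8:H1→d9:-→d10:-→d11:-→d12:-→d13:-→d14:-→d15:-→d16:-→d17:-→d18:-→d19:-→d20:-→d21:-→d22:-→d23:-→d24:H2→d25:-→d26:-→d27:-  best=H2
  + 229.224.0.0/12 (H3) depth=12
  + 229.231.138.128/25 (H0) depth=25
  + 229.231.128.0/20 (H3) depth=20
  + 114.182.1.0/24 (H2) depth=24
  + 114.182.0.0/16 (H3) depth=16
  del 114.182.0.0/16 (clear depth 16)
  ? 37.47.52.161  path d0:-→d1:-  best=no-route
  + 128.0.0.0/1 (H1) depth=1
  ? 114.182.1.16  path d0:-→d1:-→d2:-→d3:-→d4:-→d5:-→d6:-→d7:-→d8:H1→d9:-→d10:-→d11:-→d12:-→d13:-→d14:-→d15:-→d16:-→d17:-→d18:-→d19:-→d20:-→d21:-→d22:-→d23:-→d24:H2→d25:-→d26:-→d27:-→d28:H2→d29:-  best=H2
  + 114.182.1.16/28 (H2) depth=28
  + 224.0.0.0/3 (H1) depth=3
  + 114.182.0.0/20 (H1) depth=20
  ? 229.231.138.129  path d0:-→d1:H1→d2:-→d3:H1→d4:-→d5:-→d6:-→d7:-→d8:-→d9:-→d10:-→d11:-→d12:H3→d13:-→d14:-→d15:-→d16:-→d17:-→d18:-→d19:-→d20:H3→d21:-→d22:-→d23:-→d24:-→d25:H0→d26:-→d27:-  best=H0
  ? 229.231.138.144  path d0:-→d1:H1→d2:-→d3:H1→d4:-→d5:-→d6:-→d7:-→d8:-→d9:-→d10:-→d11:-→d12:H3→d13:-→d14:-→d15:-→d16:-→d17:-→d18:-→d19:-→d20:H3→d21:-→d22:-→d23:-→d24:-→d25:H0→d26:-→d27:-→d28:H2  best=H2
  ? 229.231.138.151  path d0:-→d1:H1→d2:-→d3:H1→d4:-→d5:-→d6:-→d7:-→d8:-→d9:-→d10:-→d11:-→d12:H3→d13:-→d14:-→d15:-→d16:-→d17:-→d18:-→d19:-→d20:H3→d21:-→d22:-→d23:-→d24:-→d25:H0→d26:-→d27:-→d28:H2  best=H2
  ? 114.182.1.17  path d0:-→d1:-→d2:-→d3:-→d4:-→d5:-→d6:-→d7:-→d8:H1→d9:-→d10:-→d11:-→d12:-→d13:-→d14:-→d15:-→d16:-→d17:-→d18:-→d19:-→d20:H1→d21:-→d22:-→d23:-→d24:H2→d25:-→d26:-→d27:-→d28:H2→d29:-  best=H2
  ? 114.182.1.8  path d0:-→d1:-→d2:-→d3:-→d4:-→d5:-→d6:-→d7:-→d8:H1→d9:-→d10:-→d11:-→d12:-→d13:-→d14:-→d15:-→d16:-→d17:-→d18:-→d19:-→d20:H1→d21:-→d22:-→d23:-→d24:H2→d25:-→d26:-→d27:-  best=H2

== LOOKUPS ==
["H1","H1","H1","no-route","H1","H1","H1","H1","H1","H2","H2","no-route","H2","H0","H2","H2","H2","H2"]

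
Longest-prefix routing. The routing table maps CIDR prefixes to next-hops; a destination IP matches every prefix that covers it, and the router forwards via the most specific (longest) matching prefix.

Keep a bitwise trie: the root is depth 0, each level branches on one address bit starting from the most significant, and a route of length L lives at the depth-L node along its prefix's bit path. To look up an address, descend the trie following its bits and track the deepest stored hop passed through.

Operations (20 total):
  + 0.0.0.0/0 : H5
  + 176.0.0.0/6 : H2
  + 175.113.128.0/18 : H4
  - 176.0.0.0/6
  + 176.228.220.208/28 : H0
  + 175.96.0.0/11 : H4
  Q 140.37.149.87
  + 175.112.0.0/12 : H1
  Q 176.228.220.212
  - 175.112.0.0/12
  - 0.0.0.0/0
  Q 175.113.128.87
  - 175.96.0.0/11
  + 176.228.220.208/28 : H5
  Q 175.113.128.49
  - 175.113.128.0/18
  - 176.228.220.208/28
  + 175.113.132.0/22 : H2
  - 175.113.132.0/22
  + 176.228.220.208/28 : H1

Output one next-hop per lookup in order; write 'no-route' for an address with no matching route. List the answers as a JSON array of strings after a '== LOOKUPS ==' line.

Process each operation:
  + 0.0.0.0/0 (H5) depth=0
  + 176.0.0.0/6 (H2) depth=6
  + 175.113.128.0/18 (H4) depth=18
  del 176.0.0.0/6 (clear depth 6)
  + 176.228.220.208/28 (H0) depth=28
  + 175.96.0.0/11 (H4) depth=11
  ? 140.37.149.87  path d0:H5→d1:-→d2:-  best=H5
  + 175.112.0.0/12 (H1) depth=12
  ? 176.228.220.212  path d0:H5→d1:-→d2:-→d3:-→d4:-→d5:-→d6:-→d7:-→d8:-→d9:-→d10:-→d11:-→d12:-→d13:-→d14:-→d15:-→d16:-→d17:-→d18:-→d19:-→d20:-→d21:-→d22:-→d23:-→d24:-→d25:-→d26:-→d27:-→d28:H0  best=H0
  del 175.112.0.0/12 (clear depth 12)
  del 0.0.0.0/0 (clear depth 0)
  ? 175.113.128.87  path d0:-→d1:-→d2:-→d3:-→d4:-→d5:-→d6:-→d7:-→d8:-→d9:-→d10:-→d11:H4→d12:-→d13:-→d14:-→d15:-→d16:-→d17:-→d18:H4  best=H4
  del 175.96.0.0/11 (clear depth 11)
  + 176.228.220.208/28 (H5) depth=28
  ? 175.113.128.49  path d0:-→d1:-→d2:-→d3:-→d4:-→d5:-→d6:-→d7:-→d8:-→d9:-→d10:-→d11:-→d12:-→d13:-→d14:-→d15:-→d16:-→d17:-→d18:H4  best=H4
  del 175.113.128.0/18 (clear depth 18)
  del 176.228.220.208/28 (clear depth 28)
  + 175.113.132.0/22 (H2) depth=22
  del 175.113.132.0/22 (clear depth 22)
  + 176.228.220.208/28 (H1) depth=28

== LOOKUPS ==
["H5","H0","H4","H4"]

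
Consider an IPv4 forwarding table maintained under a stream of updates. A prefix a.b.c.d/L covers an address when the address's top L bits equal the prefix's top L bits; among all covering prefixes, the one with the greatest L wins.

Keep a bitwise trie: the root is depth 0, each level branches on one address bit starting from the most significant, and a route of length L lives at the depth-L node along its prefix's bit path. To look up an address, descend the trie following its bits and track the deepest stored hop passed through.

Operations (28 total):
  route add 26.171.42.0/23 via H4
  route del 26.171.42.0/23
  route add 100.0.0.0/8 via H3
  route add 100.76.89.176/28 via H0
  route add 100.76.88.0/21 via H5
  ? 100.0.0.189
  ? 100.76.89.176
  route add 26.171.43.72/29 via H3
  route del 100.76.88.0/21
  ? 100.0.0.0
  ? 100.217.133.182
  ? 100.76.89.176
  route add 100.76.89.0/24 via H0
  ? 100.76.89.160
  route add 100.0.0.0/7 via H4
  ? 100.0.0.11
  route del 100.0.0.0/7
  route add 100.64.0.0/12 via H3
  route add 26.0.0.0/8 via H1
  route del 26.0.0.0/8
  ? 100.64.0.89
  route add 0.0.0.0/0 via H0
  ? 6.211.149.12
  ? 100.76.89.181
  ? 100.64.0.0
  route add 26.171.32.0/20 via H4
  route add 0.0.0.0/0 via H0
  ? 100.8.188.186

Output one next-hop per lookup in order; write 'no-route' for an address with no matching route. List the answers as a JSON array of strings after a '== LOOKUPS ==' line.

Apply in order:
  add 26.171.42.0/23 -> H4 at depth 23
  del 26.171.42.0/23 (clear depth 23)
  add 100.0.0.0/8 -> H3 at depth 8
  add 100.76.89.176/28 -> H0 at depth 28
  add 100.76.88.0/21 -> H5 at depth 21
  Q 100.0.0.189: descend 011001000 ; hops seen [H3] ; pick H3
  Q 100.76.89.176: descend 0110010001001100010110011011 ; hops seen [H3,H5,H0] ; pick H0
  add 26.171.43.72/29 -> H3 at depth 29
  del 100.76.88.0/21 (clear depth 21)
  Q 100.0.0.0: descend 011001000 ; hops seen [H3] ; pick H3
  Q 100.217.133.182: descend 01100100 ; hops seen [H3] ; pick H3
  Q 100.76.89.176: descend 0110010001001100010110011011 ; hops seen [H3,H0] ; pick H0
  add 100.76.89.0/24 -> H0 at depth 24
  Q 100.76.89.160: descend 011001000100110001011001101 ; hops seen [H3,H0] ; pick H0
  add 100.0.0.0/7 -> H4 at depth 7
  Q 100.0.0.11: descend 011001000 ; hops seen [H4,H3] ; pick H3
  del 100.0.0.0/7 (clear depth 7)
  add 100.64.0.0/12 -> H3 at depth 12
  add 26.0.0.0/8 -> H1 at depth 8
  del 26.0.0.0/8 (clear depth 8)
  Q 100.64.0.89: descend 011001000100 ; hops seen [H3,H3] ; pick H3
  add 0.0.0.0/0 -> H0 at depth 0
  Q 6.211.149.12: descend 000 ; hops seen [H0] ; pick H0
  Q 100.76.89.181: descend 0110010001001100010110011011 ; hops seen [H0,H3,H3,H0,H0] ; pick H0
  Q 100.64.0.0: descend 011001000100 ; hops seen [H0,H3,H3] ; pick H3
  add 26.171.32.0/20 -> H4 at depth 20
  add 0.0.0.0/0 -> H0 at depth 0
  Q 100.8.188.186: descend 011001000 ; hops seen [H0,H3] ; pick H3

== LOOKUPS ==
["H3","H0","H3","H3","H0","H0","H3","H3","H0","H0","H3","H3"]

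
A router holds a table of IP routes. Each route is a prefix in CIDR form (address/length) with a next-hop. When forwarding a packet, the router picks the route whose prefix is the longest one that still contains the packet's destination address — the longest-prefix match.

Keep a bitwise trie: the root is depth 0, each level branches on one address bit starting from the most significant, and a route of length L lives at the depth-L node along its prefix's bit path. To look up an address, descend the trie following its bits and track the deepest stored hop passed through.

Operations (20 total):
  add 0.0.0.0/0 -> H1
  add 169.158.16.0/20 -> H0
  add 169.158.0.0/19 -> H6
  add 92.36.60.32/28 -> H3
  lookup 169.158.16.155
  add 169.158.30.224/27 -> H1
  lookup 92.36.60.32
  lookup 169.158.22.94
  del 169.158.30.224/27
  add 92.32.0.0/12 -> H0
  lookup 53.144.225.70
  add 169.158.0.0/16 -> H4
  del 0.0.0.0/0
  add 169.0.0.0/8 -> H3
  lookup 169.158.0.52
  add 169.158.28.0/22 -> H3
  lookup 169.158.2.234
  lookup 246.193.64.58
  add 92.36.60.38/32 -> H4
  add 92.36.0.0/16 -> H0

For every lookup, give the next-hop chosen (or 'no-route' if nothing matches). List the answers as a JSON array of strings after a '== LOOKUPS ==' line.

Apply in order:
  + 0.0.0.0/0 (H1) depth=0
  + 169.158.16.0/20 (H0) depth=20
  + 169.158.0.0/19 (H6) depth=19
  + 92.36.60.32/28 (H3) depth=28
  Q 169.158.16.155: descend 10101001100111100001 ; hops seen [H1,H6,H0] ; pick H0
  + 169.158.30.224/27 (H1) depth=27
  Q 92.36.60.32: descend 0101110000100100001111000010 ; hops seen [H1,H3] ; pick H3
  Q 169.158.22.94: descend 10101001100111100001 ; hops seen [H1,H6,H0] ; pick H0
  del 169.158.30.224/27 (clear depth 27)
  + 92.32.0.0/12 (H0) depth=12
  Q 53.144.225.70: descend 0 ; hops seen [H1] ; pick H1
  + 169.158.0.0/16 (H4) depth=16
  del 0.0.0.0/0 (clear depth 0)
  + 169.0.0.0/8 (H3) depth=8
  Q 169.158.0.52: descend 1010100110011110000 ; hops seen [H3,H4,H6] ; pick H6
  + 169.158.28.0/22 (H3) depth=22
  Q 169.158.2.234: descend 1010100110011110000 ; hops seen [H3,H4,H6] ; pick H6
  Q 246.193.64.58: descend 1 ; hops seen [∅] ; pick no-route
  + 92.36.60.38/32 (H4) depth=32
  + 92.36.0.0/16 (H0) depth=16

== LOOKUPS ==
["H0","H3","H0","H1","H6","H6","no-route"]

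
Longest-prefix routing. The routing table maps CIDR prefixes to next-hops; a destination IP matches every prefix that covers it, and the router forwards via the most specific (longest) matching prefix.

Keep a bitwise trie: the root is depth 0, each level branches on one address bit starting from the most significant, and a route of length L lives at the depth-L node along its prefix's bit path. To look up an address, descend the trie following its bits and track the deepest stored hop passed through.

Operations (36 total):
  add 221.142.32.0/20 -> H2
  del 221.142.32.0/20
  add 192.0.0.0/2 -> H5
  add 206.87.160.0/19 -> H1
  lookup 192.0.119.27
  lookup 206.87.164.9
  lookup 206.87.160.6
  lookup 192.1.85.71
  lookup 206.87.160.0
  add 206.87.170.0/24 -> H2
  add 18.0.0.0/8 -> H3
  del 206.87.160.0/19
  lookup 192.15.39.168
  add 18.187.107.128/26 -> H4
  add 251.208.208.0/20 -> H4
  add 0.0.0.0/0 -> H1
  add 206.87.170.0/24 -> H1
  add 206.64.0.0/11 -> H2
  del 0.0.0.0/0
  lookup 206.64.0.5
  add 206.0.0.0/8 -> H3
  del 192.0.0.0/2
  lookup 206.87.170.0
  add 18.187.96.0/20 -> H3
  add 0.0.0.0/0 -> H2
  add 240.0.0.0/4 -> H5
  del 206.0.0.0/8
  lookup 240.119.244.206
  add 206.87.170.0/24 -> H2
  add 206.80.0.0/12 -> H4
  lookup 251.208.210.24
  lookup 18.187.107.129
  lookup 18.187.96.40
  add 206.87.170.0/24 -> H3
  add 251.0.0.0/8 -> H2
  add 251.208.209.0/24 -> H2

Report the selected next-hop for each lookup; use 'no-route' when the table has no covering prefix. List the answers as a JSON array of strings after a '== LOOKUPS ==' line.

Apply in order:
  add 221.142.32.0/20 -> H2 at depth 20
  del 221.142.32.0/20 (clear depth 20)
  add 192.0.0.0/2 -> H5 at depth 2
  add 206.87.160.0/19 -> H1 at depth 19
  lookup 192.0.119.27: bits 1100 walk d0:-→d1:-→d2:H5→d3:-→d4:- -> H5
  lookup 206.87.164.9: bits 1100111001010111101 walk d0:-→d1:-→d2:H5→d3:-→d4:-→d5:-→d6:-→d7:-→d8:-→d9:-→d10:-→d11:-→d12:-→d13:-→d14:-→d15:-→d16:-→d17:-→d18:-→d19:H1 -> H1
  lookup 206.87.160.6: bits 1100111001010111101 walk d0:-→d1:-→d2:H5→d3:-→d4:-→d5:-→d6:-→d7:-→d8:-→d9:-→d10:-→d11:-→d12:-→d13:-→d14:-→d15:-→d16:-→d17:-→d18:-→d19:H1 -> H1
  lookup 192.1.85.71: bits 1100 walk d0:-→d1:-→d2:H5→d3:-→d4:- -> H5
  lookup 206.87.160.0: bits 1100111001010111101 walk d0:-→d1:-→d2:H5→d3:-→d4:-→d5:-→d6:-→d7:-→d8:-→d9:-→d10:-→d11:-→d12:-→d13:-→d14:-→d15:-→d16:-→d17:-→d18:-→d19:H1 -> H1
  add 206.87.170.0/24 -> H2 at depth 24
  add 18.0.0.0/8 -> H3 at depth 8
  del 206.87.160.0/19 (clear depth 19)
  lookup 192.15.39.168: bits 1100 walk d0:-→d1:-→d2:H5→d3:-→d4:- -> H5
  add 18.187.107.128/26 -> H4 at depth 26
  add 251.208.208.0/20 -> H4 at depth 20
  add 0.0.0.0/0 -> H1 at depth 0
  add 206.87.170.0/24 -> H1 at depth 24
  add 206.64.0.0/11 -> H2 at depth 11
  del 0.0.0.0/0 (clear depth 0)
  lookup 206.64.0.5: bits 11001110010 walk d0:-→d1:-→d2:H5→d3:-→d4:-→d5:-→d6:-→d7:-→d8:-→d9:-→d10:-→d11:H2 -> H2
  add 206.0.0.0/8 -> H3 at depth 8
  del 192.0.0.0/2 (clear depth 2)
  lookup 206.87.170.0: bits 110011100101011110101010 walk d0:-→d1:-→d2:-→d3:-→d4:-→d5:-→d6:-→d7:-→d8:H3→d9:-→d10:-→d11:H2→d12:-→d13:-→d14:-→d15:-→d16:-→d17:-→d18:-→d19:-→d20:-→d21:-→d22:-→d23:-→d24:H1 -> H1
  add 18.187.96.0/20 -> H3 at depth 20
  add 0.0.0.0/0 -> H2 at depth 0
  add 240.0.0.0/4 -> H5 at depth 4
  del 206.0.0.0/8 (clear depth 8)
  lookup 240.119.244.206: bits 1111 walk d0:H2→d1:-→d2:-→d3:-→d4:H5 -> H5
  add 206.87.170.0/24 -> H2 at depth 24
  add 206.80.0.0/12 -> H4 at depth 12
  lookup 251.208.210.24: bits 11111011110100001101 walk d0:H2→d1:-→d2:-→d3:-→d4:H5→d5:-→d6:-→d7:-→d8:-→d9:-→d10:-→d11:-→d12:-→d13:-→d14:-→d15:-→d16:-→d17:-→d18:-→d19:-→d20:H4 -> H4
  lookup 18.187.107.129: bits 00010010101110110110101110 walk d0:H2→d1:-→d2:-→d3:-→d4:-→d5:-→d6:-→d7:-→d8:H3→d9:-→d10:-→d11:-→d12:-→d13:-→d14:-→d15:-→d16:-→d17:-→d18:-→d19:-→d20:H3→d21:-→d22:-→d23:-→d24:-→d25:-→d26:H4 -> H4
  lookup 18.187.96.40: bits 00010010101110110110 walk d0:H2→d1:-→d2:-→d3:-→d4:-→d5:-→d6:-→d7:-→d8:H3→d9:-→d10:-→d11:-→d12:-→d13:-→d14:-→d15:-→d16:-→d17:-→d18:-→d19:-→d20:H3 -> H3
  add 206.87.170.0/24 -> H3 at depth 24
  add 251.0.0.0/8 -> H2 at depth 8
  add 251.208.209.0/24 -> H2 at depth 24

== LOOKUPS ==
["H5","H1","H1","H5","H1","H5","H2","H1","H5","H4","H4","H3"]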